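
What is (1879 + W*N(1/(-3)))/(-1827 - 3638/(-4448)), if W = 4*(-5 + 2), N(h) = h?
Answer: -4187792/4061429 ≈ -1.0311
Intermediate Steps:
W = -12 (W = 4*(-3) = -12)
(1879 + W*N(1/(-3)))/(-1827 - 3638/(-4448)) = (1879 - 12/(-3))/(-1827 - 3638/(-4448)) = (1879 - 12*(-1/3))/(-1827 - 3638*(-1/4448)) = (1879 + 4)/(-1827 + 1819/2224) = 1883/(-4061429/2224) = 1883*(-2224/4061429) = -4187792/4061429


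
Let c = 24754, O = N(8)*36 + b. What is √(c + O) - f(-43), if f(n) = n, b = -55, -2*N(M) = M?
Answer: 43 + √24555 ≈ 199.70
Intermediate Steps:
N(M) = -M/2
O = -199 (O = -½*8*36 - 55 = -4*36 - 55 = -144 - 55 = -199)
√(c + O) - f(-43) = √(24754 - 199) - 1*(-43) = √24555 + 43 = 43 + √24555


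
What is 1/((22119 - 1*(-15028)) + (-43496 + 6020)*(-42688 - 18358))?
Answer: 1/2287797043 ≈ 4.3710e-10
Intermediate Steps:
1/((22119 - 1*(-15028)) + (-43496 + 6020)*(-42688 - 18358)) = 1/((22119 + 15028) - 37476*(-61046)) = 1/(37147 + 2287759896) = 1/2287797043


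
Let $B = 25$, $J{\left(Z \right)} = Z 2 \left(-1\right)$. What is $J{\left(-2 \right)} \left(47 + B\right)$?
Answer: $288$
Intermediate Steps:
$J{\left(Z \right)} = - 2 Z$ ($J{\left(Z \right)} = 2 Z \left(-1\right) = - 2 Z$)
$J{\left(-2 \right)} \left(47 + B\right) = \left(-2\right) \left(-2\right) \left(47 + 25\right) = 4 \cdot 72 = 288$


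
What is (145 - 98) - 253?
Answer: -206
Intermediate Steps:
(145 - 98) - 253 = 47 - 253 = -206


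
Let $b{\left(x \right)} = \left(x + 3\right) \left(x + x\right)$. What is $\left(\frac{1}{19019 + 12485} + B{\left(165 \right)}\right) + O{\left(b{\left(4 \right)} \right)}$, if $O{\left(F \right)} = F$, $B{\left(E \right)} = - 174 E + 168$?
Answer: $- \frac{897422943}{31504} \approx -28486.0$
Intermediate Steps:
$B{\left(E \right)} = 168 - 174 E$
$b{\left(x \right)} = 2 x \left(3 + x\right)$ ($b{\left(x \right)} = \left(3 + x\right) 2 x = 2 x \left(3 + x\right)$)
$\left(\frac{1}{19019 + 12485} + B{\left(165 \right)}\right) + O{\left(b{\left(4 \right)} \right)} = \left(\frac{1}{19019 + 12485} + \left(168 - 28710\right)\right) + 2 \cdot 4 \left(3 + 4\right) = \left(\frac{1}{31504} + \left(168 - 28710\right)\right) + 2 \cdot 4 \cdot 7 = \left(\frac{1}{31504} - 28542\right) + 56 = - \frac{899187167}{31504} + 56 = - \frac{897422943}{31504}$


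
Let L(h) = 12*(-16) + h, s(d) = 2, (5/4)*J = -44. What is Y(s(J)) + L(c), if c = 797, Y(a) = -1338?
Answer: -733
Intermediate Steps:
J = -176/5 (J = (⅘)*(-44) = -176/5 ≈ -35.200)
L(h) = -192 + h
Y(s(J)) + L(c) = -1338 + (-192 + 797) = -1338 + 605 = -733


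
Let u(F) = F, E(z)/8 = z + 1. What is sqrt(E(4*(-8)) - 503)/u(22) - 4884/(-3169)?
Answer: 4884/3169 + I*sqrt(751)/22 ≈ 1.5412 + 1.2457*I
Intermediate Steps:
E(z) = 8 + 8*z (E(z) = 8*(z + 1) = 8*(1 + z) = 8 + 8*z)
sqrt(E(4*(-8)) - 503)/u(22) - 4884/(-3169) = sqrt((8 + 8*(4*(-8))) - 503)/22 - 4884/(-3169) = sqrt((8 + 8*(-32)) - 503)*(1/22) - 4884*(-1/3169) = sqrt((8 - 256) - 503)*(1/22) + 4884/3169 = sqrt(-248 - 503)*(1/22) + 4884/3169 = sqrt(-751)*(1/22) + 4884/3169 = (I*sqrt(751))*(1/22) + 4884/3169 = I*sqrt(751)/22 + 4884/3169 = 4884/3169 + I*sqrt(751)/22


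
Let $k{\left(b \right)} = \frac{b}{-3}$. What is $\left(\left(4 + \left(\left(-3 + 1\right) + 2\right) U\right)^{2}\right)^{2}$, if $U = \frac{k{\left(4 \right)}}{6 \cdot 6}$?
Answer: $256$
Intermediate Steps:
$k{\left(b \right)} = - \frac{b}{3}$ ($k{\left(b \right)} = b \left(- \frac{1}{3}\right) = - \frac{b}{3}$)
$U = - \frac{1}{27}$ ($U = \frac{\left(- \frac{1}{3}\right) 4}{6 \cdot 6} = - \frac{4}{3 \cdot 36} = \left(- \frac{4}{3}\right) \frac{1}{36} = - \frac{1}{27} \approx -0.037037$)
$\left(\left(4 + \left(\left(-3 + 1\right) + 2\right) U\right)^{2}\right)^{2} = \left(\left(4 + \left(\left(-3 + 1\right) + 2\right) \left(- \frac{1}{27}\right)\right)^{2}\right)^{2} = \left(\left(4 + \left(-2 + 2\right) \left(- \frac{1}{27}\right)\right)^{2}\right)^{2} = \left(\left(4 + 0 \left(- \frac{1}{27}\right)\right)^{2}\right)^{2} = \left(\left(4 + 0\right)^{2}\right)^{2} = \left(4^{2}\right)^{2} = 16^{2} = 256$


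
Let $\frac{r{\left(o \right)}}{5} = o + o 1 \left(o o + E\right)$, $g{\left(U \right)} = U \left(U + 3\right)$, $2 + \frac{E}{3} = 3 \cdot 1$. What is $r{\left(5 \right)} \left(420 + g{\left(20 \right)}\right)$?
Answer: $638000$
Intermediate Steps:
$E = 3$ ($E = -6 + 3 \cdot 3 \cdot 1 = -6 + 3 \cdot 3 = -6 + 9 = 3$)
$g{\left(U \right)} = U \left(3 + U\right)$
$r{\left(o \right)} = 5 o + 5 o \left(3 + o^{2}\right)$ ($r{\left(o \right)} = 5 \left(o + o 1 \left(o o + 3\right)\right) = 5 \left(o + o \left(o^{2} + 3\right)\right) = 5 \left(o + o \left(3 + o^{2}\right)\right) = 5 o + 5 o \left(3 + o^{2}\right)$)
$r{\left(5 \right)} \left(420 + g{\left(20 \right)}\right) = 5 \cdot 5 \left(4 + 5^{2}\right) \left(420 + 20 \left(3 + 20\right)\right) = 5 \cdot 5 \left(4 + 25\right) \left(420 + 20 \cdot 23\right) = 5 \cdot 5 \cdot 29 \left(420 + 460\right) = 725 \cdot 880 = 638000$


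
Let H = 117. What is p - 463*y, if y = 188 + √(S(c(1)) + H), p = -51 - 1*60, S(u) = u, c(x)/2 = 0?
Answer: -87155 - 1389*√13 ≈ -92163.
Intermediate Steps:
c(x) = 0 (c(x) = 2*0 = 0)
p = -111 (p = -51 - 60 = -111)
y = 188 + 3*√13 (y = 188 + √(0 + 117) = 188 + √117 = 188 + 3*√13 ≈ 198.82)
p - 463*y = -111 - 463*(188 + 3*√13) = -111 + (-87044 - 1389*√13) = -87155 - 1389*√13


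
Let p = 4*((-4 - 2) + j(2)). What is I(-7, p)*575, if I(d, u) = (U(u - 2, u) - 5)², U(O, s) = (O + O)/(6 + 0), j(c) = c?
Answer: 69575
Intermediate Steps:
p = -16 (p = 4*((-4 - 2) + 2) = 4*(-6 + 2) = 4*(-4) = -16)
U(O, s) = O/3 (U(O, s) = (2*O)/6 = (2*O)*(⅙) = O/3)
I(d, u) = (-17/3 + u/3)² (I(d, u) = ((u - 2)/3 - 5)² = ((-2 + u)/3 - 5)² = ((-⅔ + u/3) - 5)² = (-17/3 + u/3)²)
I(-7, p)*575 = ((-17 - 16)²/9)*575 = ((⅑)*(-33)²)*575 = ((⅑)*1089)*575 = 121*575 = 69575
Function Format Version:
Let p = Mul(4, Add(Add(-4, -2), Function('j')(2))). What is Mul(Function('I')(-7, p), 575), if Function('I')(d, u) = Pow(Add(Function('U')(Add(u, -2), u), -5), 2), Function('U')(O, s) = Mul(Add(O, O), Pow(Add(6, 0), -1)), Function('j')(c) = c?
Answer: 69575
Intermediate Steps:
p = -16 (p = Mul(4, Add(Add(-4, -2), 2)) = Mul(4, Add(-6, 2)) = Mul(4, -4) = -16)
Function('U')(O, s) = Mul(Rational(1, 3), O) (Function('U')(O, s) = Mul(Mul(2, O), Pow(6, -1)) = Mul(Mul(2, O), Rational(1, 6)) = Mul(Rational(1, 3), O))
Function('I')(d, u) = Pow(Add(Rational(-17, 3), Mul(Rational(1, 3), u)), 2) (Function('I')(d, u) = Pow(Add(Mul(Rational(1, 3), Add(u, -2)), -5), 2) = Pow(Add(Mul(Rational(1, 3), Add(-2, u)), -5), 2) = Pow(Add(Add(Rational(-2, 3), Mul(Rational(1, 3), u)), -5), 2) = Pow(Add(Rational(-17, 3), Mul(Rational(1, 3), u)), 2))
Mul(Function('I')(-7, p), 575) = Mul(Mul(Rational(1, 9), Pow(Add(-17, -16), 2)), 575) = Mul(Mul(Rational(1, 9), Pow(-33, 2)), 575) = Mul(Mul(Rational(1, 9), 1089), 575) = Mul(121, 575) = 69575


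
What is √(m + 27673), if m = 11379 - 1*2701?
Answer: 3*√4039 ≈ 190.66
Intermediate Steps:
m = 8678 (m = 11379 - 2701 = 8678)
√(m + 27673) = √(8678 + 27673) = √36351 = 3*√4039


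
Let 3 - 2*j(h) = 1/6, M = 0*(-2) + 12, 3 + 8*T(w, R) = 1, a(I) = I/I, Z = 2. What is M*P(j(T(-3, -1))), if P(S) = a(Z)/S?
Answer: 144/17 ≈ 8.4706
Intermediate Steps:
a(I) = 1
T(w, R) = -¼ (T(w, R) = -3/8 + (⅛)*1 = -3/8 + ⅛ = -¼)
M = 12 (M = 0 + 12 = 12)
j(h) = 17/12 (j(h) = 3/2 - ½/6 = 3/2 - ½*⅙ = 3/2 - 1/12 = 17/12)
P(S) = 1/S
M*P(j(T(-3, -1))) = 12/(17/12) = 12*(12/17) = 144/17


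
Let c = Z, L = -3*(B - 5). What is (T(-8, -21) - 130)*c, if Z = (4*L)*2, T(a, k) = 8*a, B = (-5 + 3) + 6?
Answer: -4656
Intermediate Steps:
B = 4 (B = -2 + 6 = 4)
L = 3 (L = -3*(4 - 5) = -3*(-1) = 3)
Z = 24 (Z = (4*3)*2 = 12*2 = 24)
c = 24
(T(-8, -21) - 130)*c = (8*(-8) - 130)*24 = (-64 - 130)*24 = -194*24 = -4656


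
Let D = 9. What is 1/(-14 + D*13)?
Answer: 1/103 ≈ 0.0097087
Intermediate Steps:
1/(-14 + D*13) = 1/(-14 + 9*13) = 1/(-14 + 117) = 1/103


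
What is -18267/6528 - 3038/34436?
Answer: -54072873/18733184 ≈ -2.8865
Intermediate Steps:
-18267/6528 - 3038/34436 = -18267*1/6528 - 3038*1/34436 = -6089/2176 - 1519/17218 = -54072873/18733184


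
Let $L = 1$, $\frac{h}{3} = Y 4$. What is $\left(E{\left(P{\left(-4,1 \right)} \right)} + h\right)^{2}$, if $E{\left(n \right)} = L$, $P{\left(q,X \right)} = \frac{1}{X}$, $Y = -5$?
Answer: $3481$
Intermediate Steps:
$h = -60$ ($h = 3 \left(\left(-5\right) 4\right) = 3 \left(-20\right) = -60$)
$E{\left(n \right)} = 1$
$\left(E{\left(P{\left(-4,1 \right)} \right)} + h\right)^{2} = \left(1 - 60\right)^{2} = \left(-59\right)^{2} = 3481$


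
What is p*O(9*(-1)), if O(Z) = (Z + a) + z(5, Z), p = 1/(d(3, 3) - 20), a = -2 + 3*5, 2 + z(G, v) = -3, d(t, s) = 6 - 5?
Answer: 1/19 ≈ 0.052632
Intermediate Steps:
d(t, s) = 1
z(G, v) = -5 (z(G, v) = -2 - 3 = -5)
a = 13 (a = -2 + 15 = 13)
p = -1/19 (p = 1/(1 - 20) = 1/(-19) = -1/19 ≈ -0.052632)
O(Z) = 8 + Z (O(Z) = (Z + 13) - 5 = (13 + Z) - 5 = 8 + Z)
p*O(9*(-1)) = -(8 + 9*(-1))/19 = -(8 - 9)/19 = -1/19*(-1) = 1/19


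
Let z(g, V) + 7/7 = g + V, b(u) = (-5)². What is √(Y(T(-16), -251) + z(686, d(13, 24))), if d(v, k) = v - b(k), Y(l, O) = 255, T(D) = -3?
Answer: 4*√58 ≈ 30.463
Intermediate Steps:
b(u) = 25
d(v, k) = -25 + v (d(v, k) = v - 1*25 = v - 25 = -25 + v)
z(g, V) = -1 + V + g (z(g, V) = -1 + (g + V) = -1 + (V + g) = -1 + V + g)
√(Y(T(-16), -251) + z(686, d(13, 24))) = √(255 + (-1 + (-25 + 13) + 686)) = √(255 + (-1 - 12 + 686)) = √(255 + 673) = √928 = 4*√58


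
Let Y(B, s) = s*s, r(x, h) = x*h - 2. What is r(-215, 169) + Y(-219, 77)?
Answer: -30408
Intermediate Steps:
r(x, h) = -2 + h*x (r(x, h) = h*x - 2 = -2 + h*x)
Y(B, s) = s²
r(-215, 169) + Y(-219, 77) = (-2 + 169*(-215)) + 77² = (-2 - 36335) + 5929 = -36337 + 5929 = -30408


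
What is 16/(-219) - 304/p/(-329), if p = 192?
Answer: -19669/288204 ≈ -0.068247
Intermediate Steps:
16/(-219) - 304/p/(-329) = 16/(-219) - 304/192/(-329) = 16*(-1/219) - 304*1/192*(-1/329) = -16/219 - 19/12*(-1/329) = -16/219 + 19/3948 = -19669/288204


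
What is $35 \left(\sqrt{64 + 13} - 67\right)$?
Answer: $-2345 + 35 \sqrt{77} \approx -2037.9$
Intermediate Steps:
$35 \left(\sqrt{64 + 13} - 67\right) = 35 \left(\sqrt{77} - 67\right) = 35 \left(-67 + \sqrt{77}\right) = -2345 + 35 \sqrt{77}$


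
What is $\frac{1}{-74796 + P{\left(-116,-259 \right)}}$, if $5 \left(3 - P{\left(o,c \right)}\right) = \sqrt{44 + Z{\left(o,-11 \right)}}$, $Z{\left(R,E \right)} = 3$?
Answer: $- \frac{1869825}{139849821178} + \frac{5 \sqrt{47}}{139849821178} \approx -1.337 \cdot 10^{-5}$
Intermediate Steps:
$P{\left(o,c \right)} = 3 - \frac{\sqrt{47}}{5}$ ($P{\left(o,c \right)} = 3 - \frac{\sqrt{44 + 3}}{5} = 3 - \frac{\sqrt{47}}{5}$)
$\frac{1}{-74796 + P{\left(-116,-259 \right)}} = \frac{1}{-74796 + \left(3 - \frac{\sqrt{47}}{5}\right)} = \frac{1}{-74793 - \frac{\sqrt{47}}{5}}$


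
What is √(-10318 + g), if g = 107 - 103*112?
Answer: I*√21747 ≈ 147.47*I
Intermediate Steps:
g = -11429 (g = 107 - 11536 = -11429)
√(-10318 + g) = √(-10318 - 11429) = √(-21747) = I*√21747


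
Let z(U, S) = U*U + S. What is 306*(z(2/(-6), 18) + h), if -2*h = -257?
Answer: 44863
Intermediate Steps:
h = 257/2 (h = -½*(-257) = 257/2 ≈ 128.50)
z(U, S) = S + U² (z(U, S) = U² + S = S + U²)
306*(z(2/(-6), 18) + h) = 306*((18 + (2/(-6))²) + 257/2) = 306*((18 + (2*(-⅙))²) + 257/2) = 306*((18 + (-⅓)²) + 257/2) = 306*((18 + ⅑) + 257/2) = 306*(163/9 + 257/2) = 306*(2639/18) = 44863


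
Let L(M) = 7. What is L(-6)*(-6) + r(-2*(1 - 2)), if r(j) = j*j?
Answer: -38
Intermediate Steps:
r(j) = j²
L(-6)*(-6) + r(-2*(1 - 2)) = 7*(-6) + (-2*(1 - 2))² = -42 + (-2*(-1))² = -42 + 2² = -42 + 4 = -38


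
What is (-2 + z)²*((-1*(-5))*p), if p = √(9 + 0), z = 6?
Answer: 240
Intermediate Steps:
p = 3 (p = √9 = 3)
(-2 + z)²*((-1*(-5))*p) = (-2 + 6)²*(-1*(-5)*3) = 4²*(5*3) = 16*15 = 240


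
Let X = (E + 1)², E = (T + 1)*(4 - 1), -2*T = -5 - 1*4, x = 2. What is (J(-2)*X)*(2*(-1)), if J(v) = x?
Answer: -1225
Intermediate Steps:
T = 9/2 (T = -(-5 - 1*4)/2 = -(-5 - 4)/2 = -½*(-9) = 9/2 ≈ 4.5000)
J(v) = 2
E = 33/2 (E = (9/2 + 1)*(4 - 1) = (11/2)*3 = 33/2 ≈ 16.500)
X = 1225/4 (X = (33/2 + 1)² = (35/2)² = 1225/4 ≈ 306.25)
(J(-2)*X)*(2*(-1)) = (2*(1225/4))*(2*(-1)) = (1225/2)*(-2) = -1225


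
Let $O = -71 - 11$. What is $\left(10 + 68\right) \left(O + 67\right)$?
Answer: $-1170$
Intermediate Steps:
$O = -82$ ($O = -71 - 11 = -82$)
$\left(10 + 68\right) \left(O + 67\right) = \left(10 + 68\right) \left(-82 + 67\right) = 78 \left(-15\right) = -1170$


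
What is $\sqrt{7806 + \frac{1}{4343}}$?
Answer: $\frac{59 \sqrt{42296477}}{4343} \approx 88.352$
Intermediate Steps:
$\sqrt{7806 + \frac{1}{4343}} = \sqrt{\frac{33901459}{4343}} = \frac{59 \sqrt{42296477}}{4343}$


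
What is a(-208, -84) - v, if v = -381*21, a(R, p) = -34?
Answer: 7967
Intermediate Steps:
v = -8001
a(-208, -84) - v = -34 - 1*(-8001) = -34 + 8001 = 7967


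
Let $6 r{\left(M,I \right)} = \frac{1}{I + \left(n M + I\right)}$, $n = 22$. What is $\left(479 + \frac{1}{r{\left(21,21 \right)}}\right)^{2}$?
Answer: $12271009$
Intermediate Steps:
$r{\left(M,I \right)} = \frac{1}{6 \left(2 I + 22 M\right)}$ ($r{\left(M,I \right)} = \frac{1}{6 \left(I + \left(22 M + I\right)\right)} = \frac{1}{6 \left(I + \left(I + 22 M\right)\right)} = \frac{1}{6 \left(2 I + 22 M\right)}$)
$\left(479 + \frac{1}{r{\left(21,21 \right)}}\right)^{2} = \left(479 + \frac{1}{\frac{1}{12} \frac{1}{21 + 11 \cdot 21}}\right)^{2} = \left(479 + \frac{1}{\frac{1}{12} \frac{1}{21 + 231}}\right)^{2} = \left(479 + \frac{1}{\frac{1}{12} \cdot \frac{1}{252}}\right)^{2} = \left(479 + \frac{1}{\frac{1}{3024}}\right)^{2} = \left(479 + 3024\right)^{2} = 3503^{2} = 12271009$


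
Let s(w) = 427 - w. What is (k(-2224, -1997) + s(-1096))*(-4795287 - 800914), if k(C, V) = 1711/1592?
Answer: -13578213583727/1592 ≈ -8.5290e+9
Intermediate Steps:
k(C, V) = 1711/1592 (k(C, V) = 1711*(1/1592) = 1711/1592)
(k(-2224, -1997) + s(-1096))*(-4795287 - 800914) = (1711/1592 + (427 - 1*(-1096)))*(-4795287 - 800914) = (1711/1592 + (427 + 1096))*(-5596201) = (1711/1592 + 1523)*(-5596201) = (2426327/1592)*(-5596201) = -13578213583727/1592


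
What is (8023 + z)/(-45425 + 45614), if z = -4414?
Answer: 401/21 ≈ 19.095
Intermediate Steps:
(8023 + z)/(-45425 + 45614) = (8023 - 4414)/(-45425 + 45614) = 3609/189 = 3609*(1/189) = 401/21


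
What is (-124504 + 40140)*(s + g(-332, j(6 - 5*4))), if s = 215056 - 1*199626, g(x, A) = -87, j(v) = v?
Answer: -1294396852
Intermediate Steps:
s = 15430 (s = 215056 - 199626 = 15430)
(-124504 + 40140)*(s + g(-332, j(6 - 5*4))) = (-124504 + 40140)*(15430 - 87) = -84364*15343 = -1294396852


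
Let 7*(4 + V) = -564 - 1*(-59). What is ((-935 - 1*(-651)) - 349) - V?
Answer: -3898/7 ≈ -556.86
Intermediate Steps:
V = -533/7 (V = -4 + (-564 - 1*(-59))/7 = -4 + (-564 + 59)/7 = -4 + (⅐)*(-505) = -4 - 505/7 = -533/7 ≈ -76.143)
((-935 - 1*(-651)) - 349) - V = ((-935 - 1*(-651)) - 349) - 1*(-533/7) = ((-935 + 651) - 349) + 533/7 = (-284 - 349) + 533/7 = -633 + 533/7 = -3898/7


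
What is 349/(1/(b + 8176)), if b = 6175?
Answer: 5008499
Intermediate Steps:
349/(1/(b + 8176)) = 349/(1/(6175 + 8176)) = 349/(1/14351) = 349*14351 = 5008499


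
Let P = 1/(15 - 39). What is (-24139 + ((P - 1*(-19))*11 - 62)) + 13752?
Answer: -245771/24 ≈ -10240.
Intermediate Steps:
P = -1/24 (P = 1/(-24) = -1/24 ≈ -0.041667)
(-24139 + ((P - 1*(-19))*11 - 62)) + 13752 = (-24139 + ((-1/24 - 1*(-19))*11 - 62)) + 13752 = (-24139 + ((-1/24 + 19)*11 - 62)) + 13752 = (-24139 + ((455/24)*11 - 62)) + 13752 = (-24139 + (5005/24 - 62)) + 13752 = (-24139 + 3517/24) + 13752 = -575819/24 + 13752 = -245771/24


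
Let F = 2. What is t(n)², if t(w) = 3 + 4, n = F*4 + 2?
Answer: 49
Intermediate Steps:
n = 10 (n = 2*4 + 2 = 8 + 2 = 10)
t(w) = 7
t(n)² = 7² = 49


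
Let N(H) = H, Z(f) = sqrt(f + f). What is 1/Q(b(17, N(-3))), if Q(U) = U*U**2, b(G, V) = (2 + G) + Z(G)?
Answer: (19 + sqrt(34))**(-3) ≈ 6.5316e-5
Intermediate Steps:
Z(f) = sqrt(2)*sqrt(f) (Z(f) = sqrt(2*f) = sqrt(2)*sqrt(f))
b(G, V) = 2 + G + sqrt(2)*sqrt(G) (b(G, V) = (2 + G) + sqrt(2)*sqrt(G) = 2 + G + sqrt(2)*sqrt(G))
Q(U) = U**3
1/Q(b(17, N(-3))) = 1/((2 + 17 + sqrt(2)*sqrt(17))**3) = 1/((2 + 17 + sqrt(34))**3) = 1/((19 + sqrt(34))**3) = (19 + sqrt(34))**(-3)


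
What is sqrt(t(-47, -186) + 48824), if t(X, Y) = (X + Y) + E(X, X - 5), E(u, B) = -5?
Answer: sqrt(48586) ≈ 220.42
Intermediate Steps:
t(X, Y) = -5 + X + Y (t(X, Y) = (X + Y) - 5 = -5 + X + Y)
sqrt(t(-47, -186) + 48824) = sqrt((-5 - 47 - 186) + 48824) = sqrt(-238 + 48824) = sqrt(48586)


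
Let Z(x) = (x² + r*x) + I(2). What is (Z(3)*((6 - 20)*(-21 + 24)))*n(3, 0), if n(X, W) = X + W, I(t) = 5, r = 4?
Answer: -3276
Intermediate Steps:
n(X, W) = W + X
Z(x) = 5 + x² + 4*x (Z(x) = (x² + 4*x) + 5 = 5 + x² + 4*x)
(Z(3)*((6 - 20)*(-21 + 24)))*n(3, 0) = ((5 + 3² + 4*3)*((6 - 20)*(-21 + 24)))*(0 + 3) = ((5 + 9 + 12)*(-14*3))*3 = (26*(-42))*3 = -1092*3 = -3276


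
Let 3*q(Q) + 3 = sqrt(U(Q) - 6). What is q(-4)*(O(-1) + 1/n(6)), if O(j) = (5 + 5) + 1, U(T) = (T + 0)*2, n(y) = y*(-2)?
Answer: -131/12 + 131*I*sqrt(14)/36 ≈ -10.917 + 13.615*I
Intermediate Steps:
n(y) = -2*y
U(T) = 2*T (U(T) = T*2 = 2*T)
O(j) = 11 (O(j) = 10 + 1 = 11)
q(Q) = -1 + sqrt(-6 + 2*Q)/3 (q(Q) = -1 + sqrt(2*Q - 6)/3 = -1 + sqrt(-6 + 2*Q)/3)
q(-4)*(O(-1) + 1/n(6)) = (-1 + sqrt(-6 + 2*(-4))/3)*(11 + 1/(-2*6)) = (-1 + sqrt(-6 - 8)/3)*(11 + 1/(-12)) = (-1 + sqrt(-14)/3)*(11 - 1/12) = (-1 + (I*sqrt(14))/3)*(131/12) = (-1 + I*sqrt(14)/3)*(131/12) = -131/12 + 131*I*sqrt(14)/36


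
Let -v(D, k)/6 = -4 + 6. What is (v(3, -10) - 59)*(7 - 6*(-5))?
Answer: -2627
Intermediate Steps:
v(D, k) = -12 (v(D, k) = -6*(-4 + 6) = -6*2 = -12)
(v(3, -10) - 59)*(7 - 6*(-5)) = (-12 - 59)*(7 - 6*(-5)) = -71*(7 + 30) = -71*37 = -2627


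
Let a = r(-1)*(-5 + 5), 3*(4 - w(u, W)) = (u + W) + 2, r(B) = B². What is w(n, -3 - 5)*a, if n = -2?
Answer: 0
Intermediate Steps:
w(u, W) = 10/3 - W/3 - u/3 (w(u, W) = 4 - ((u + W) + 2)/3 = 4 - ((W + u) + 2)/3 = 4 - (2 + W + u)/3 = 4 + (-⅔ - W/3 - u/3) = 10/3 - W/3 - u/3)
a = 0 (a = (-1)²*(-5 + 5) = 1*0 = 0)
w(n, -3 - 5)*a = (10/3 - (-3 - 5)/3 - ⅓*(-2))*0 = (10/3 - ⅓*(-8) + ⅔)*0 = (10/3 + 8/3 + ⅔)*0 = (20/3)*0 = 0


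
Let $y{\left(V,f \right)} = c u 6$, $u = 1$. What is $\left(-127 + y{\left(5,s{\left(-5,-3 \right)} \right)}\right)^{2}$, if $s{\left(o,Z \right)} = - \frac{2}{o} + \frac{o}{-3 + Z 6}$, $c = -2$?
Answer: $19321$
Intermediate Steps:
$s{\left(o,Z \right)} = - \frac{2}{o} + \frac{o}{-3 + 6 Z}$
$y{\left(V,f \right)} = -12$ ($y{\left(V,f \right)} = \left(-2\right) 1 \cdot 6 = \left(-2\right) 6 = -12$)
$\left(-127 + y{\left(5,s{\left(-5,-3 \right)} \right)}\right)^{2} = \left(-127 - 12\right)^{2} = \left(-139\right)^{2} = 19321$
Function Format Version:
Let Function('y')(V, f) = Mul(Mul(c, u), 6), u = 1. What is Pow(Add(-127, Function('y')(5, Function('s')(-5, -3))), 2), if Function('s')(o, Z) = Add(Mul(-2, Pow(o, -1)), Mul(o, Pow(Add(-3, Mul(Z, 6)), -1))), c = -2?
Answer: 19321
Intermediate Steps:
Function('s')(o, Z) = Add(Mul(-2, Pow(o, -1)), Mul(o, Pow(Add(-3, Mul(6, Z)), -1)))
Function('y')(V, f) = -12 (Function('y')(V, f) = Mul(Mul(-2, 1), 6) = Mul(-2, 6) = -12)
Pow(Add(-127, Function('y')(5, Function('s')(-5, -3))), 2) = Pow(Add(-127, -12), 2) = Pow(-139, 2) = 19321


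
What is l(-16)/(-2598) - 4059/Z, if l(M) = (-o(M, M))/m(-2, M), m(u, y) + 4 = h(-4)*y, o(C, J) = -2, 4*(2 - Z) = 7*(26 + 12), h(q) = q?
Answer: 210905597/3351420 ≈ 62.930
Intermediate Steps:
Z = -129/2 (Z = 2 - 7*(26 + 12)/4 = 2 - 7*38/4 = 2 - ¼*266 = 2 - 133/2 = -129/2 ≈ -64.500)
m(u, y) = -4 - 4*y
l(M) = 2/(-4 - 4*M) (l(M) = (-1*(-2))/(-4 - 4*M) = 2/(-4 - 4*M))
l(-16)/(-2598) - 4059/Z = (1/(2*(-1 - 1*(-16))))/(-2598) - 4059/(-129/2) = (1/(2*(-1 + 16)))*(-1/2598) - 4059*(-2/129) = ((½)/15)*(-1/2598) + 2706/43 = ((½)*(1/15))*(-1/2598) + 2706/43 = (1/30)*(-1/2598) + 2706/43 = -1/77940 + 2706/43 = 210905597/3351420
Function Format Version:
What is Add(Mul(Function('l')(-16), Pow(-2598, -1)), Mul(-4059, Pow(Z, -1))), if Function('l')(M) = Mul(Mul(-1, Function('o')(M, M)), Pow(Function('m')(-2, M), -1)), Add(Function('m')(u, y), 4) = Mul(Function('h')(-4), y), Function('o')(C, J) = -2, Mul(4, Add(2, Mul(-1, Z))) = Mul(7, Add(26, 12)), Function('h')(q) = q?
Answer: Rational(210905597, 3351420) ≈ 62.930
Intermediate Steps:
Z = Rational(-129, 2) (Z = Add(2, Mul(Rational(-1, 4), Mul(7, Add(26, 12)))) = Add(2, Mul(Rational(-1, 4), Mul(7, 38))) = Add(2, Mul(Rational(-1, 4), 266)) = Add(2, Rational(-133, 2)) = Rational(-129, 2) ≈ -64.500)
Function('m')(u, y) = Add(-4, Mul(-4, y))
Function('l')(M) = Mul(2, Pow(Add(-4, Mul(-4, M)), -1)) (Function('l')(M) = Mul(Mul(-1, -2), Pow(Add(-4, Mul(-4, M)), -1)) = Mul(2, Pow(Add(-4, Mul(-4, M)), -1)))
Add(Mul(Function('l')(-16), Pow(-2598, -1)), Mul(-4059, Pow(Z, -1))) = Add(Mul(Mul(Rational(1, 2), Pow(Add(-1, Mul(-1, -16)), -1)), Pow(-2598, -1)), Mul(-4059, Pow(Rational(-129, 2), -1))) = Add(Mul(Mul(Rational(1, 2), Pow(Add(-1, 16), -1)), Rational(-1, 2598)), Mul(-4059, Rational(-2, 129))) = Add(Mul(Mul(Rational(1, 2), Pow(15, -1)), Rational(-1, 2598)), Rational(2706, 43)) = Add(Mul(Mul(Rational(1, 2), Rational(1, 15)), Rational(-1, 2598)), Rational(2706, 43)) = Add(Mul(Rational(1, 30), Rational(-1, 2598)), Rational(2706, 43)) = Add(Rational(-1, 77940), Rational(2706, 43)) = Rational(210905597, 3351420)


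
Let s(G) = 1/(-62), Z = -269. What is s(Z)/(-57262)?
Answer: 1/3550244 ≈ 2.8167e-7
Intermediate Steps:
s(G) = -1/62
s(Z)/(-57262) = -1/62/(-57262) = -1/62*(-1/57262) = 1/3550244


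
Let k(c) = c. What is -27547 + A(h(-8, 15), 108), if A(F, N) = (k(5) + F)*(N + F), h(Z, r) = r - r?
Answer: -27007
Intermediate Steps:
h(Z, r) = 0
A(F, N) = (5 + F)*(F + N) (A(F, N) = (5 + F)*(N + F) = (5 + F)*(F + N))
-27547 + A(h(-8, 15), 108) = -27547 + (0**2 + 5*0 + 5*108 + 0*108) = -27547 + (0 + 0 + 540 + 0) = -27547 + 540 = -27007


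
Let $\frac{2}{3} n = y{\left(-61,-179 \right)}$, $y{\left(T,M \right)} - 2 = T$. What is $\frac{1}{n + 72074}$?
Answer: $\frac{2}{143971} \approx 1.3892 \cdot 10^{-5}$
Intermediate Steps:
$y{\left(T,M \right)} = 2 + T$
$n = - \frac{177}{2}$ ($n = \frac{3 \left(2 - 61\right)}{2} = \frac{3}{2} \left(-59\right) = - \frac{177}{2} \approx -88.5$)
$\frac{1}{n + 72074} = \frac{1}{- \frac{177}{2} + 72074} = \frac{1}{\frac{143971}{2}} = \frac{2}{143971}$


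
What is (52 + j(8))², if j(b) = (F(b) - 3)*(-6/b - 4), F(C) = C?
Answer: 12769/16 ≈ 798.06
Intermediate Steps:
j(b) = (-4 - 6/b)*(-3 + b) (j(b) = (b - 3)*(-6/b - 4) = (-3 + b)*(-4 - 6/b) = (-4 - 6/b)*(-3 + b))
(52 + j(8))² = (52 + (6 - 4*8 + 18/8))² = (52 + (6 - 32 + 18*(⅛)))² = (52 + (6 - 32 + 9/4))² = (52 - 95/4)² = (113/4)² = 12769/16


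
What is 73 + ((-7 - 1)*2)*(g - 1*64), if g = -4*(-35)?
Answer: -1143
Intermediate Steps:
g = 140
73 + ((-7 - 1)*2)*(g - 1*64) = 73 + ((-7 - 1)*2)*(140 - 1*64) = 73 + (-8*2)*(140 - 64) = 73 - 16*76 = 73 - 1216 = -1143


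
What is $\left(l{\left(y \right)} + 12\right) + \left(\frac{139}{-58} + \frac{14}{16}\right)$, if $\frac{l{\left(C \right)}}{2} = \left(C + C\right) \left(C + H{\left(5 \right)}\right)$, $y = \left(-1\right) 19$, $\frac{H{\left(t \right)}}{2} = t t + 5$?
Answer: $- \frac{720481}{232} \approx -3105.5$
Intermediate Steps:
$H{\left(t \right)} = 10 + 2 t^{2}$ ($H{\left(t \right)} = 2 \left(t t + 5\right) = 2 \left(t^{2} + 5\right) = 2 \left(5 + t^{2}\right) = 10 + 2 t^{2}$)
$y = -19$
$l{\left(C \right)} = 4 C \left(60 + C\right)$ ($l{\left(C \right)} = 2 \left(C + C\right) \left(C + \left(10 + 2 \cdot 5^{2}\right)\right) = 2 \cdot 2 C \left(C + \left(10 + 2 \cdot 25\right)\right) = 2 \cdot 2 C \left(C + \left(10 + 50\right)\right) = 2 \cdot 2 C \left(C + 60\right) = 2 \cdot 2 C \left(60 + C\right) = 4 C \left(60 + C\right)$)
$\left(l{\left(y \right)} + 12\right) + \left(\frac{139}{-58} + \frac{14}{16}\right) = \left(4 \left(-19\right) \left(60 - 19\right) + 12\right) + \left(\frac{139}{-58} + \frac{14}{16}\right) = \left(4 \left(-19\right) 41 + 12\right) + \left(139 \left(- \frac{1}{58}\right) + 14 \cdot \frac{1}{16}\right) = \left(-3116 + 12\right) + \left(- \frac{139}{58} + \frac{7}{8}\right) = -3104 - \frac{353}{232} = - \frac{720481}{232}$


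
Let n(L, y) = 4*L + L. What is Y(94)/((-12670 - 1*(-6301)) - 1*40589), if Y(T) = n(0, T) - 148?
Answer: 74/23479 ≈ 0.0031518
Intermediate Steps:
n(L, y) = 5*L
Y(T) = -148 (Y(T) = 5*0 - 148 = 0 - 148 = -148)
Y(94)/((-12670 - 1*(-6301)) - 1*40589) = -148/((-12670 - 1*(-6301)) - 1*40589) = -148/((-12670 + 6301) - 40589) = -148/(-6369 - 40589) = -148/(-46958) = -148*(-1/46958) = 74/23479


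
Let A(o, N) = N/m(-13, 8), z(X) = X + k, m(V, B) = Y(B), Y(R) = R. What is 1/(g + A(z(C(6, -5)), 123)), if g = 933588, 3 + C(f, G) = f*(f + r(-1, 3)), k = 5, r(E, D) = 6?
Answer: 8/7468827 ≈ 1.0711e-6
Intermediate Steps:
m(V, B) = B
C(f, G) = -3 + f*(6 + f) (C(f, G) = -3 + f*(f + 6) = -3 + f*(6 + f))
z(X) = 5 + X (z(X) = X + 5 = 5 + X)
A(o, N) = N/8
1/(g + A(z(C(6, -5)), 123)) = 1/(933588 + (⅛)*123) = 1/(933588 + 123/8) = 1/(7468827/8) = 8/7468827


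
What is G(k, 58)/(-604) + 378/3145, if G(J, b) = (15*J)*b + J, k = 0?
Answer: 378/3145 ≈ 0.12019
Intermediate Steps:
G(J, b) = J + 15*J*b (G(J, b) = 15*J*b + J = J + 15*J*b)
G(k, 58)/(-604) + 378/3145 = (0*(1 + 15*58))/(-604) + 378/3145 = (0*(1 + 870))*(-1/604) + 378*(1/3145) = (0*871)*(-1/604) + 378/3145 = 0*(-1/604) + 378/3145 = 0 + 378/3145 = 378/3145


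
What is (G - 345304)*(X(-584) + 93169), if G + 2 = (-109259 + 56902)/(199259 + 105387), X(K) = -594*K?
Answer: -46293141123882145/304646 ≈ -1.5196e+11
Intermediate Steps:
G = -661649/304646 (G = -2 + (-109259 + 56902)/(199259 + 105387) = -2 - 52357/304646 = -661649/304646 ≈ -2.1719)
(G - 345304)*(X(-584) + 93169) = (-661649/304646 - 345304)*(-594*(-584) + 93169) = -105196144033*(346896 + 93169)/304646 = -105196144033/304646*440065 = -46293141123882145/304646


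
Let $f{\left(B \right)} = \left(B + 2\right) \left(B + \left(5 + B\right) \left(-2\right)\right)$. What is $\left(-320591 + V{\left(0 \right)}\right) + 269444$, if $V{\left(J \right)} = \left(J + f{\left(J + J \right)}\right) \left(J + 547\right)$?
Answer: $-62087$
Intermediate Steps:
$f{\left(B \right)} = \left(-10 - B\right) \left(2 + B\right)$ ($f{\left(B \right)} = \left(2 + B\right) \left(B - \left(10 + 2 B\right)\right) = \left(2 + B\right) \left(-10 - B\right) = \left(-10 - B\right) \left(2 + B\right)$)
$V{\left(J \right)} = \left(547 + J\right) \left(-20 - 23 J - 4 J^{2}\right)$ ($V{\left(J \right)} = \left(J - \left(20 + \left(J + J\right)^{2} + 12 \left(J + J\right)\right)\right) \left(J + 547\right) = \left(J - \left(20 + \left(2 J\right)^{2} + 12 \cdot 2 J\right)\right) \left(547 + J\right) = \left(J - \left(20 + 4 J^{2} + 24 J\right)\right) \left(547 + J\right) = \left(-20 - 23 J - 4 J^{2}\right) \left(547 + J\right) = \left(547 + J\right) \left(-20 - 23 J - 4 J^{2}\right)$)
$\left(-320591 + V{\left(0 \right)}\right) + 269444 = \left(-320591 - \left(10940 + 0 + 0\right)\right) + 269444 = \left(-320591 - 10940\right) + 269444 = -331531 + 269444 = -62087$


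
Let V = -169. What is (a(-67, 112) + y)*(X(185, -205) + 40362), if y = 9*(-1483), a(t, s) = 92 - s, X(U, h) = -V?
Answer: -541777877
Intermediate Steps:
X(U, h) = 169 (X(U, h) = -1*(-169) = 169)
y = -13347
(a(-67, 112) + y)*(X(185, -205) + 40362) = ((92 - 1*112) - 13347)*(169 + 40362) = ((92 - 112) - 13347)*40531 = (-20 - 13347)*40531 = -13367*40531 = -541777877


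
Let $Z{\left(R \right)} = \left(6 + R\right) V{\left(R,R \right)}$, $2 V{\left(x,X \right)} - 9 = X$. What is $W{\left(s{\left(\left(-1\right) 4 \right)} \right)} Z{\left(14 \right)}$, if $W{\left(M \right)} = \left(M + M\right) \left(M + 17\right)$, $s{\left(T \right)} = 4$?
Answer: $38640$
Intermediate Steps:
$V{\left(x,X \right)} = \frac{9}{2} + \frac{X}{2}$
$Z{\left(R \right)} = \left(6 + R\right) \left(\frac{9}{2} + \frac{R}{2}\right)$
$W{\left(M \right)} = 2 M \left(17 + M\right)$
$W{\left(s{\left(\left(-1\right) 4 \right)} \right)} Z{\left(14 \right)} = 2 \cdot 4 \left(17 + 4\right) \frac{\left(6 + 14\right) \left(9 + 14\right)}{2} = 2 \cdot 4 \cdot 21 \cdot \frac{1}{2} \cdot 20 \cdot 23 = 168 \cdot 230 = 38640$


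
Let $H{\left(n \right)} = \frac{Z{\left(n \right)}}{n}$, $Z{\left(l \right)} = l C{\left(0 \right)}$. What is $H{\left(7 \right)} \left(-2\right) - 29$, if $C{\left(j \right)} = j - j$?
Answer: $-29$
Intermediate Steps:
$C{\left(j \right)} = 0$
$Z{\left(l \right)} = 0$ ($Z{\left(l \right)} = l 0 = 0$)
$H{\left(n \right)} = 0$ ($H{\left(n \right)} = \frac{0}{n} = 0$)
$H{\left(7 \right)} \left(-2\right) - 29 = 0 \left(-2\right) - 29 = 0 - 29 = -29$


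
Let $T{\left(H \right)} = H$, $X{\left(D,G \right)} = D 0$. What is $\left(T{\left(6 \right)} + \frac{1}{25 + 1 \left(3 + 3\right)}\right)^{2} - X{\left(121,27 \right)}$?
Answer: $\frac{34969}{961} \approx 36.388$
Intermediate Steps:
$X{\left(D,G \right)} = 0$
$\left(T{\left(6 \right)} + \frac{1}{25 + 1 \left(3 + 3\right)}\right)^{2} - X{\left(121,27 \right)} = \left(6 + \frac{1}{25 + 1 \left(3 + 3\right)}\right)^{2} - 0 = \left(6 + \frac{1}{25 + 1 \cdot 6}\right)^{2} + 0 = \left(6 + \frac{1}{25 + 6}\right)^{2} + 0 = \left(6 + \frac{1}{31}\right)^{2} + 0 = \left(\frac{187}{31}\right)^{2} + 0 = \frac{34969}{961} + 0 = \frac{34969}{961}$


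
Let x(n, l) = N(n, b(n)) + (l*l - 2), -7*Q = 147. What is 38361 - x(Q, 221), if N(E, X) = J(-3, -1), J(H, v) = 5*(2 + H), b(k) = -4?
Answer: -10473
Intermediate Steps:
Q = -21 (Q = -⅐*147 = -21)
J(H, v) = 10 + 5*H
N(E, X) = -5 (N(E, X) = 10 + 5*(-3) = 10 - 15 = -5)
x(n, l) = -7 + l² (x(n, l) = -5 + (l*l - 2) = -5 + (l² - 2) = -5 + (-2 + l²) = -7 + l²)
38361 - x(Q, 221) = 38361 - (-7 + 221²) = 38361 - (-7 + 48841) = 38361 - 1*48834 = 38361 - 48834 = -10473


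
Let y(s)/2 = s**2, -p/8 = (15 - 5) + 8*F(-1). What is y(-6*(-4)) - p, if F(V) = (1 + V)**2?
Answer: 1232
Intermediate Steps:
p = -80 (p = -8*((15 - 5) + 8*(1 - 1)**2) = -8*(10 + 8*0**2) = -8*(10 + 8*0) = -8*(10 + 0) = -8*10 = -80)
y(s) = 2*s**2
y(-6*(-4)) - p = 2*(-6*(-4))**2 - 1*(-80) = 2*24**2 + 80 = 2*576 + 80 = 1152 + 80 = 1232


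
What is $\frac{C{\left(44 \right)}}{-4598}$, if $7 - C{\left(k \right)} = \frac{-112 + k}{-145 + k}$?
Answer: $- \frac{639}{464398} \approx -0.001376$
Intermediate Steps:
$C{\left(k \right)} = 7 - \frac{-112 + k}{-145 + k}$
$\frac{C{\left(44 \right)}}{-4598} = \frac{3 \frac{1}{-145 + 44} \left(-301 + 2 \cdot 44\right)}{-4598} = \frac{3 \left(-301 + 88\right)}{-101} \left(- \frac{1}{4598}\right) = 3 \left(- \frac{1}{101}\right) \left(-213\right) \left(- \frac{1}{4598}\right) = \frac{639}{101} \left(- \frac{1}{4598}\right) = - \frac{639}{464398}$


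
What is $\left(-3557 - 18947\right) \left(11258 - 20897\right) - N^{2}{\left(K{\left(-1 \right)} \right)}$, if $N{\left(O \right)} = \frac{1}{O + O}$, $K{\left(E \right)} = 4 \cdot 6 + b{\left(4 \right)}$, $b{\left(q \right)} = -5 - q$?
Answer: $\frac{195224450399}{900} \approx 2.1692 \cdot 10^{8}$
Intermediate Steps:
$K{\left(E \right)} = 15$ ($K{\left(E \right)} = 4 \cdot 6 - 9 = 24 - 9 = 15$)
$N{\left(O \right)} = \frac{1}{2 O}$
$\left(-3557 - 18947\right) \left(11258 - 20897\right) - N^{2}{\left(K{\left(-1 \right)} \right)} = \left(-3557 - 18947\right) \left(11258 - 20897\right) - \left(\frac{1}{2 \cdot 15}\right)^{2} = \left(-22504\right) \left(-9639\right) - \left(\frac{1}{2} \cdot \frac{1}{15}\right)^{2} = 216916056 - \left(\frac{1}{30}\right)^{2} = 216916056 - \frac{1}{900} = \frac{195224450399}{900}$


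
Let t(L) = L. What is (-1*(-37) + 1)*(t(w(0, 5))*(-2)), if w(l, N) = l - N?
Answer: 380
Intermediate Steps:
(-1*(-37) + 1)*(t(w(0, 5))*(-2)) = (-1*(-37) + 1)*((0 - 1*5)*(-2)) = (37 + 1)*((0 - 5)*(-2)) = 38*(-5*(-2)) = 38*10 = 380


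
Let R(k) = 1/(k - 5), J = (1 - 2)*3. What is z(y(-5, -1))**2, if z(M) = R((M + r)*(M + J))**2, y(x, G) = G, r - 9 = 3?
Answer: 1/5764801 ≈ 1.7347e-7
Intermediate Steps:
r = 12 (r = 9 + 3 = 12)
J = -3 (J = -1*3 = -3)
R(k) = 1/(-5 + k)
z(M) = (-5 + (-3 + M)*(12 + M))**(-2) (z(M) = (1/(-5 + (M + 12)*(M - 3)))**2 = (1/(-5 + (12 + M)*(-3 + M)))**2 = (1/(-5 + (-3 + M)*(12 + M)))**2 = (-5 + (-3 + M)*(12 + M))**(-2))
z(y(-5, -1))**2 = ((-41 + (-1)**2 + 9*(-1))**(-2))**2 = ((-41 + 1 - 9)**(-2))**2 = ((-49)**(-2))**2 = (1/2401)**2 = 1/5764801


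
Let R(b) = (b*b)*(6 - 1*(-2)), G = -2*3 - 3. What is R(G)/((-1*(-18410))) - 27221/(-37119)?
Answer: 262595861/341680395 ≈ 0.76854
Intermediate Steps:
G = -9 (G = -6 - 3 = -9)
R(b) = 8*b**2 (R(b) = b**2*(6 + 2) = b**2*8 = 8*b**2)
R(G)/((-1*(-18410))) - 27221/(-37119) = (8*(-9)**2)/((-1*(-18410))) - 27221/(-37119) = (8*81)/18410 - 27221*(-1/37119) = 648*(1/18410) + 27221/37119 = 324/9205 + 27221/37119 = 262595861/341680395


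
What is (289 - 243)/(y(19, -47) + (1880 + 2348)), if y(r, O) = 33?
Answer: 46/4261 ≈ 0.010796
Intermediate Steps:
(289 - 243)/(y(19, -47) + (1880 + 2348)) = (289 - 243)/(33 + (1880 + 2348)) = 46/(33 + 4228) = 46/4261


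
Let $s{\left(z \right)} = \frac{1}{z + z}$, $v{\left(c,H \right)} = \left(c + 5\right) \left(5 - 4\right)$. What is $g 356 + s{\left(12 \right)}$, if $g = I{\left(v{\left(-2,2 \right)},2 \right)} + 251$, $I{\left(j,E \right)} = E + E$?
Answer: $\frac{2178721}{24} \approx 90780.0$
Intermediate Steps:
$v{\left(c,H \right)} = 5 + c$ ($v{\left(c,H \right)} = \left(5 + c\right) 1 = 5 + c$)
$I{\left(j,E \right)} = 2 E$
$g = 255$ ($g = 2 \cdot 2 + 251 = 4 + 251 = 255$)
$s{\left(z \right)} = \frac{1}{2 z}$
$g 356 + s{\left(12 \right)} = 255 \cdot 356 + \frac{1}{2 \cdot 12} = 90780 + \frac{1}{2} \cdot \frac{1}{12} = 90780 + \frac{1}{24} = \frac{2178721}{24}$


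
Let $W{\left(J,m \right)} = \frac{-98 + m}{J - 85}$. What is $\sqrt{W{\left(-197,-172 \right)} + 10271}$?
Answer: $\frac{\sqrt{22690754}}{47} \approx 101.35$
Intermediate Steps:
$W{\left(J,m \right)} = \frac{-98 + m}{-85 + J}$ ($W{\left(J,m \right)} = \frac{-98 + m}{J - 85} = \frac{-98 + m}{-85 + J}$)
$\sqrt{W{\left(-197,-172 \right)} + 10271} = \sqrt{\frac{-98 - 172}{-85 - 197} + 10271} = \sqrt{\frac{1}{-282} \left(-270\right) + 10271} = \sqrt{\left(- \frac{1}{282}\right) \left(-270\right) + 10271} = \sqrt{\frac{45}{47} + 10271} = \sqrt{\frac{482782}{47}} = \frac{\sqrt{22690754}}{47}$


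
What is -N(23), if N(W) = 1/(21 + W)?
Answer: -1/44 ≈ -0.022727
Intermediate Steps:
-N(23) = -1/(21 + 23) = -1/44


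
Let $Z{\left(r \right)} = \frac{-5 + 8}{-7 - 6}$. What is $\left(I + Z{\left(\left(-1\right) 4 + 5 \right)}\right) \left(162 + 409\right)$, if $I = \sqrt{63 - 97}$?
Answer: $- \frac{1713}{13} + 571 i \sqrt{34} \approx -131.77 + 3329.5 i$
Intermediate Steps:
$I = i \sqrt{34}$ ($I = \sqrt{-34} = i \sqrt{34} \approx 5.8309 i$)
$Z{\left(r \right)} = - \frac{3}{13}$ ($Z{\left(r \right)} = \frac{3}{-13} = 3 \left(- \frac{1}{13}\right) = - \frac{3}{13}$)
$\left(I + Z{\left(\left(-1\right) 4 + 5 \right)}\right) \left(162 + 409\right) = \left(i \sqrt{34} - \frac{3}{13}\right) \left(162 + 409\right) = \left(- \frac{3}{13} + i \sqrt{34}\right) 571 = - \frac{1713}{13} + 571 i \sqrt{34}$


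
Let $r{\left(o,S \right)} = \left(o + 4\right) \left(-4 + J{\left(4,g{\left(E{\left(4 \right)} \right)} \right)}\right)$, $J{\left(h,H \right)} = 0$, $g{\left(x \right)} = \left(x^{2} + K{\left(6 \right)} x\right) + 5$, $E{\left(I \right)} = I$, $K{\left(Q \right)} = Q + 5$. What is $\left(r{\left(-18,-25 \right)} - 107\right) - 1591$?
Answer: $-1642$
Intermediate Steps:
$K{\left(Q \right)} = 5 + Q$
$g{\left(x \right)} = 5 + x^{2} + 11 x$ ($g{\left(x \right)} = \left(x^{2} + \left(5 + 6\right) x\right) + 5 = \left(x^{2} + 11 x\right) + 5 = 5 + x^{2} + 11 x$)
$r{\left(o,S \right)} = -16 - 4 o$ ($r{\left(o,S \right)} = \left(o + 4\right) \left(-4 + 0\right) = \left(4 + o\right) \left(-4\right) = -16 - 4 o$)
$\left(r{\left(-18,-25 \right)} - 107\right) - 1591 = \left(\left(-16 - -72\right) - 107\right) - 1591 = \left(\left(-16 + 72\right) - 107\right) - 1591 = \left(56 - 107\right) - 1591 = -51 - 1591 = -1642$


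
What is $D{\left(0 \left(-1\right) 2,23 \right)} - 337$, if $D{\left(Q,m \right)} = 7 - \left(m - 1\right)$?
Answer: $-352$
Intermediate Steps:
$D{\left(Q,m \right)} = 8 - m$ ($D{\left(Q,m \right)} = 7 - \left(-1 + m\right) = 8 - m$)
$D{\left(0 \left(-1\right) 2,23 \right)} - 337 = \left(8 - 23\right) - 337 = -15 - 337 = -352$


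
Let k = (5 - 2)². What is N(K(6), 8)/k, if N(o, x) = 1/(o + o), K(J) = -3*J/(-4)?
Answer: 1/81 ≈ 0.012346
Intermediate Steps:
K(J) = 3*J/4 (K(J) = -3*J*(-¼) = 3*J/4)
N(o, x) = 1/(2*o)
k = 9 (k = 3² = 9)
N(K(6), 8)/k = (1/(2*(((¾)*6))))/9 = (1/(2*(9/2)))*(⅑) = ((½)*(2/9))*(⅑) = (⅑)*(⅑) = 1/81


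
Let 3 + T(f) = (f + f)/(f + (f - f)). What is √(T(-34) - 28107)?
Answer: 2*I*√7027 ≈ 167.65*I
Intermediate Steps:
T(f) = -1 (T(f) = -3 + (f + f)/(f + (f - f)) = -3 + (2*f)/(f + 0) = -3 + (2*f)/f = -3 + 2 = -1)
√(T(-34) - 28107) = √(-1 - 28107) = √(-28108) = 2*I*√7027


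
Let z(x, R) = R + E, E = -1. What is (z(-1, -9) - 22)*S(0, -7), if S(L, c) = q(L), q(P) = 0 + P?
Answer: 0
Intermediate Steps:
q(P) = P
S(L, c) = L
z(x, R) = -1 + R (z(x, R) = R - 1 = -1 + R)
(z(-1, -9) - 22)*S(0, -7) = ((-1 - 9) - 22)*0 = (-10 - 22)*0 = -32*0 = 0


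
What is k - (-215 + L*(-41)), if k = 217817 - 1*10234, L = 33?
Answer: 209151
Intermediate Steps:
k = 207583 (k = 217817 - 10234 = 207583)
k - (-215 + L*(-41)) = 207583 - (-215 + 33*(-41)) = 207583 - (-215 - 1353) = 207583 - 1*(-1568) = 207583 + 1568 = 209151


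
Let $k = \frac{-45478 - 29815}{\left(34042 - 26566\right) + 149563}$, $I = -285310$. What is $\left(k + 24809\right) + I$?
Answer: $- \frac{40908891832}{157039} \approx -2.605 \cdot 10^{5}$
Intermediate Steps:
$k = - \frac{75293}{157039}$ ($k = - \frac{75293}{7476 + 149563} = - \frac{75293}{157039} \approx -0.47945$)
$\left(k + 24809\right) + I = \left(- \frac{75293}{157039} + 24809\right) - 285310 = \frac{3895905258}{157039} - 285310 = - \frac{40908891832}{157039}$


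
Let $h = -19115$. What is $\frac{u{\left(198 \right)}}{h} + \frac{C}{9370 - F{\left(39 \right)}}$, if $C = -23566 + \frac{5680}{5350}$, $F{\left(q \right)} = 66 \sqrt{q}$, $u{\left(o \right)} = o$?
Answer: $- \frac{113366727834099}{44805993489970} - \frac{208019493 \sqrt{39}}{11720113390} \approx -2.641$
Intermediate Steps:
$C = - \frac{12607242}{535}$ ($C = -23566 + 5680 \cdot \frac{1}{5350} = -23566 + \frac{568}{535} = - \frac{12607242}{535} \approx -23565.0$)
$\frac{u{\left(198 \right)}}{h} + \frac{C}{9370 - F{\left(39 \right)}} = \frac{198}{-19115} - \frac{12607242}{535 \left(9370 - 66 \sqrt{39}\right)} = 198 \left(- \frac{1}{19115}\right) - \frac{12607242}{535 \left(9370 - 66 \sqrt{39}\right)} = - \frac{198}{19115} - \frac{12607242}{535 \left(9370 - 66 \sqrt{39}\right)}$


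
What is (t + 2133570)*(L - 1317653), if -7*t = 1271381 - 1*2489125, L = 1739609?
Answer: 6815743027704/7 ≈ 9.7368e+11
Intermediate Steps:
t = 1217744/7 (t = -(1271381 - 1*2489125)/7 = -(1271381 - 2489125)/7 = -⅐*(-1217744) = 1217744/7 ≈ 1.7396e+5)
(t + 2133570)*(L - 1317653) = (1217744/7 + 2133570)*(1739609 - 1317653) = (16152734/7)*421956 = 6815743027704/7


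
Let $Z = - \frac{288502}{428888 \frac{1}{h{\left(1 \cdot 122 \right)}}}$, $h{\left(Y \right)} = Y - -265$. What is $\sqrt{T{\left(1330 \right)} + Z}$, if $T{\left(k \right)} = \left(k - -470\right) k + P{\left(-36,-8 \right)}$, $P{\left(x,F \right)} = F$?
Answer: $\frac{\sqrt{27519673324018021}}{107222} \approx 1547.2$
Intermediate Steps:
$T{\left(k \right)} = -8 + k \left(470 + k\right)$ ($T{\left(k \right)} = \left(k - -470\right) k - 8 = \left(k + 470\right) k - 8 = \left(470 + k\right) k - 8 = k \left(470 + k\right) - 8 = -8 + k \left(470 + k\right)$)
$h{\left(Y \right)} = 265 + Y$ ($h{\left(Y \right)} = Y + 265 = 265 + Y$)
$Z = - \frac{55825137}{214444}$ ($Z = - \frac{288502}{428888 \frac{1}{265 + 1 \cdot 122}} = - \frac{288502}{428888 \frac{1}{265 + 122}} = - \frac{288502}{428888 \cdot \frac{1}{387}} = - \frac{288502}{\frac{428888}{387}} = \left(-288502\right) \frac{387}{428888} = - \frac{55825137}{214444} \approx -260.33$)
$\sqrt{T{\left(1330 \right)} + Z} = \sqrt{\left(-8 + 1330^{2} + 470 \cdot 1330\right) - \frac{55825137}{214444}} = \sqrt{\left(-8 + 1768900 + 625100\right) - \frac{55825137}{214444}} = \sqrt{2393992 - \frac{55825137}{214444}} = \sqrt{\frac{513321395311}{214444}} = \frac{\sqrt{27519673324018021}}{107222}$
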